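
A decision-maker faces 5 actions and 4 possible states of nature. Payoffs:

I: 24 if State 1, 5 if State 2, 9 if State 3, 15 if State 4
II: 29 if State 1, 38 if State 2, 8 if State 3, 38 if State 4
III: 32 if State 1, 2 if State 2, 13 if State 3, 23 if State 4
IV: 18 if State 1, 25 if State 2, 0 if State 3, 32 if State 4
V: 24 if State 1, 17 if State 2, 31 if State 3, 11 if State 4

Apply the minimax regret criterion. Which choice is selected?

Column bests: State 1=32, State 2=38, State 3=31, State 4=38.
I regrets: 8, 33, 22, 23 → max 33
II regrets: 3, 0, 23, 0 → max 23
III regrets: 0, 36, 18, 15 → max 36
IV regrets: 14, 13, 31, 6 → max 31
V regrets: 8, 21, 0, 27 → max 27
Smallest max regret = 23 → II.

II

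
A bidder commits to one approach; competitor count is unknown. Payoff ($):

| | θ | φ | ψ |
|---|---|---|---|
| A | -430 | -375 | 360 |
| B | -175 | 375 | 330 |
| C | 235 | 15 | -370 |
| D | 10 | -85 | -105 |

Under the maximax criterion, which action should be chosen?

Row maxima: A=360, B=375, C=235, D=10
Best best-case = 375 → B.

B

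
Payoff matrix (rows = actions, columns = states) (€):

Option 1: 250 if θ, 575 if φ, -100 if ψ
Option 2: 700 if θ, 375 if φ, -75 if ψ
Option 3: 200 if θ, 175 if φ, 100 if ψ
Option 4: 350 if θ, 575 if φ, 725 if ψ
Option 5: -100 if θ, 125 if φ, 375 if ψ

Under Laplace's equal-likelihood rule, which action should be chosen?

Row averages: Option 1=725/3, Option 2=1000/3, Option 3=475/3, Option 4=550, Option 5=400/3
Highest average = 550 → Option 4.

Option 4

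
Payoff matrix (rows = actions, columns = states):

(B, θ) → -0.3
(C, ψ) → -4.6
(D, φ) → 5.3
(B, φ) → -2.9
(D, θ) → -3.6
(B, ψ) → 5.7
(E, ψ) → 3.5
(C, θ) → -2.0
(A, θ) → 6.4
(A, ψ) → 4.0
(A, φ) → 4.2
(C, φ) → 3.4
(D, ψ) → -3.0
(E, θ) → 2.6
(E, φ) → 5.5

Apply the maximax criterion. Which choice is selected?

A

Row maxima: A=6.4, B=5.7, C=3.4, D=5.3, E=5.5
Best best-case = 6.4 → A.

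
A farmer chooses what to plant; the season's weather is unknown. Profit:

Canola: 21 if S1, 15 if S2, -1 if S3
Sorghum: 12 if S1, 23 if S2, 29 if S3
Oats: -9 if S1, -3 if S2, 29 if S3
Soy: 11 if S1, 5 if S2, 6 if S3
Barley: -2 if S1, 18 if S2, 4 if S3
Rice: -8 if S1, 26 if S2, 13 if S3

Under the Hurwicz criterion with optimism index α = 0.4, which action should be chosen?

Canola: 0.4·21 + 0.6·(-1) = 7.8
Sorghum: 0.4·29 + 0.6·12 = 18.8
Oats: 0.4·29 + 0.6·(-9) = 6.2
Soy: 0.4·11 + 0.6·5 = 7.4
Barley: 0.4·18 + 0.6·(-2) = 6
Rice: 0.4·26 + 0.6·(-8) = 5.6
Highest Hurwicz score = 18.8 → Sorghum.

Sorghum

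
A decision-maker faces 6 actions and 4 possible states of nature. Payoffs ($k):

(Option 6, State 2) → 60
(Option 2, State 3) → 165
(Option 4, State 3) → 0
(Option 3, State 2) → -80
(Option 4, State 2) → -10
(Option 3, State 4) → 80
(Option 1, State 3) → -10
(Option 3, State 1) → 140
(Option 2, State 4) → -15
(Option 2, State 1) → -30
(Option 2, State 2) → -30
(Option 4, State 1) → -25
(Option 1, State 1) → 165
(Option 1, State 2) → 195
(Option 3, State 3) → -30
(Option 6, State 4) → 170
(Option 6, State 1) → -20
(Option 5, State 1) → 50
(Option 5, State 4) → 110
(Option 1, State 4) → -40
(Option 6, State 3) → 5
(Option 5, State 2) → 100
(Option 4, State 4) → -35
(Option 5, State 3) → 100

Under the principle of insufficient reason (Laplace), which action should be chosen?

Option 5

Row averages: Option 1=77.5, Option 2=22.5, Option 3=27.5, Option 4=-17.5, Option 5=90, Option 6=53.75
Highest average = 90 → Option 5.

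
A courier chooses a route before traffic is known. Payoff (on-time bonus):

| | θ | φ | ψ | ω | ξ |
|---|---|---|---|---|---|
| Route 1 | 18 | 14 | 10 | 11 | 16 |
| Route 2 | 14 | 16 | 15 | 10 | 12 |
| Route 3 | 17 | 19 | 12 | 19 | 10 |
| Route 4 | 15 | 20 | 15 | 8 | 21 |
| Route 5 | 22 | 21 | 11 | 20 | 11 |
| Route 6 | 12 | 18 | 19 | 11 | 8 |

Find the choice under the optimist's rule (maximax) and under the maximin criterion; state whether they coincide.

Row maxima: Route 1=18, Route 2=16, Route 3=19, Route 4=21, Route 5=22, Route 6=19
Best best-case = 22 → Route 5.
Row minima: Route 1=10, Route 2=10, Route 3=10, Route 4=8, Route 5=11, Route 6=8
Best worst-case = 11 → Route 5.

maximax → Route 5; maximin → Route 5 (agree)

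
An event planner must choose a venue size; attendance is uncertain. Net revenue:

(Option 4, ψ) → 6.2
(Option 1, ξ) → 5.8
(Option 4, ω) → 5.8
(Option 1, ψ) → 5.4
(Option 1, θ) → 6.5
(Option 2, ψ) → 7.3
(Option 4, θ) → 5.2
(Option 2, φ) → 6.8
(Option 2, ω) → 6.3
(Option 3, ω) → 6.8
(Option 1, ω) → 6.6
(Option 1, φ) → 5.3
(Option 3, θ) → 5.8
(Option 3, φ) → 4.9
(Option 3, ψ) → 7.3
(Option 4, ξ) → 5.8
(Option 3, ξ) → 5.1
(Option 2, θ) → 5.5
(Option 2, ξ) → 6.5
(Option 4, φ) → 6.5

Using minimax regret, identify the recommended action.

Column bests: θ=6.5, φ=6.8, ψ=7.3, ω=6.8, ξ=6.5.
Option 1 regrets: 0.0, 1.5, 1.9, 0.2, 0.7 → max 1.9
Option 2 regrets: 1.0, 0.0, 0.0, 0.5, 0.0 → max 1.0
Option 3 regrets: 0.7, 1.9, 0.0, 0.0, 1.4 → max 1.9
Option 4 regrets: 1.3, 0.3, 1.1, 1.0, 0.7 → max 1.3
Smallest max regret = 1.0 → Option 2.

Option 2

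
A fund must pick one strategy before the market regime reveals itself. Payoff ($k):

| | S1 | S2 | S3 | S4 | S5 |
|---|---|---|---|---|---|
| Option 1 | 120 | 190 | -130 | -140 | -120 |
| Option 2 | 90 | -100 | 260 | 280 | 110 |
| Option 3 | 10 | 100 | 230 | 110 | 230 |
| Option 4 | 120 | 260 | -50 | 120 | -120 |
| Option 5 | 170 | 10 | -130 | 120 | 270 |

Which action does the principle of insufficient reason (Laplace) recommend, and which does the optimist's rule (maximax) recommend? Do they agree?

laplace → Option 3; maximax → Option 2 (disagree)

Row averages: Option 1=-16, Option 2=128, Option 3=136, Option 4=66, Option 5=88
Highest average = 136 → Option 3.
Row maxima: Option 1=190, Option 2=280, Option 3=230, Option 4=260, Option 5=270
Best best-case = 280 → Option 2.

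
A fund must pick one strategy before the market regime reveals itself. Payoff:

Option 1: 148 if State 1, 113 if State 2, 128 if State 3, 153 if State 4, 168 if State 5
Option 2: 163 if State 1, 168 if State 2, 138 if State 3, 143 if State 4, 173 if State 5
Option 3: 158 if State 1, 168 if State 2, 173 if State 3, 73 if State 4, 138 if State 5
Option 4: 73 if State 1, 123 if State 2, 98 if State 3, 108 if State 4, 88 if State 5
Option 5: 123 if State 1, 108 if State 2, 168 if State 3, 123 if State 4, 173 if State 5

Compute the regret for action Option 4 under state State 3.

Best payoff under State 3 is 173.
Regret = 173 − 98 = 75.

75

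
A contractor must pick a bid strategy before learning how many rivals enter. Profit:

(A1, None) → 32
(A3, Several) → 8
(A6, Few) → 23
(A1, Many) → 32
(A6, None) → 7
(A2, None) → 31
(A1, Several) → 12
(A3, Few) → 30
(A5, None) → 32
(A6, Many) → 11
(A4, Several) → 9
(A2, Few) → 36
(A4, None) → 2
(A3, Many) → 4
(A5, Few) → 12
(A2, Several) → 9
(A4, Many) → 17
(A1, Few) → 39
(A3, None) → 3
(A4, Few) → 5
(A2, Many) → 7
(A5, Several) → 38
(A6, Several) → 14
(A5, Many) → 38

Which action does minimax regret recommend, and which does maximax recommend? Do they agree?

Column bests: None=32, Few=39, Several=38, Many=38.
A1 regrets: 0, 0, 26, 6 → max 26
A2 regrets: 1, 3, 29, 31 → max 31
A3 regrets: 29, 9, 30, 34 → max 34
A4 regrets: 30, 34, 29, 21 → max 34
A5 regrets: 0, 27, 0, 0 → max 27
A6 regrets: 25, 16, 24, 27 → max 27
Smallest max regret = 26 → A1.
Row maxima: A1=39, A2=36, A3=30, A4=17, A5=38, A6=23
Best best-case = 39 → A1.

minimax regret → A1; maximax → A1 (agree)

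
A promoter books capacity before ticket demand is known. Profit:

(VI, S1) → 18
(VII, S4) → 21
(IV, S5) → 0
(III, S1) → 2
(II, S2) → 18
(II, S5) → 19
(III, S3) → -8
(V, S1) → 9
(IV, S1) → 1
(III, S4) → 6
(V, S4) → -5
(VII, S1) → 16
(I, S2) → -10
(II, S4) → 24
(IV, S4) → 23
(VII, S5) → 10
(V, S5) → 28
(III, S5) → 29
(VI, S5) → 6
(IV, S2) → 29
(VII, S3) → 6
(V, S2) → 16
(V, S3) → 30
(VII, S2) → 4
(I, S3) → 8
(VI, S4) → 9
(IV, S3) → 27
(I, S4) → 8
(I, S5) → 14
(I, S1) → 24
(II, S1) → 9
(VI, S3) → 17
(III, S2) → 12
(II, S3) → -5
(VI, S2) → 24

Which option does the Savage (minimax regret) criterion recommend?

Column bests: S1=24, S2=29, S3=30, S4=24, S5=29.
I regrets: 0, 39, 22, 16, 15 → max 39
II regrets: 15, 11, 35, 0, 10 → max 35
III regrets: 22, 17, 38, 18, 0 → max 38
IV regrets: 23, 0, 3, 1, 29 → max 29
V regrets: 15, 13, 0, 29, 1 → max 29
VI regrets: 6, 5, 13, 15, 23 → max 23
VII regrets: 8, 25, 24, 3, 19 → max 25
Smallest max regret = 23 → VI.

VI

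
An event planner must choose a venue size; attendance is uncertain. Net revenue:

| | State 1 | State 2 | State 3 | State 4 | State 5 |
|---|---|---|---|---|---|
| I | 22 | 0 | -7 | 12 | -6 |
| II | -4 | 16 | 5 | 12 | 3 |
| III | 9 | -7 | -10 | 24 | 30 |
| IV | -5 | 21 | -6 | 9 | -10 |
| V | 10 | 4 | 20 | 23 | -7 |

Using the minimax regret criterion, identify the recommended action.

II

Column bests: State 1=22, State 2=21, State 3=20, State 4=24, State 5=30.
I regrets: 0, 21, 27, 12, 36 → max 36
II regrets: 26, 5, 15, 12, 27 → max 27
III regrets: 13, 28, 30, 0, 0 → max 30
IV regrets: 27, 0, 26, 15, 40 → max 40
V regrets: 12, 17, 0, 1, 37 → max 37
Smallest max regret = 27 → II.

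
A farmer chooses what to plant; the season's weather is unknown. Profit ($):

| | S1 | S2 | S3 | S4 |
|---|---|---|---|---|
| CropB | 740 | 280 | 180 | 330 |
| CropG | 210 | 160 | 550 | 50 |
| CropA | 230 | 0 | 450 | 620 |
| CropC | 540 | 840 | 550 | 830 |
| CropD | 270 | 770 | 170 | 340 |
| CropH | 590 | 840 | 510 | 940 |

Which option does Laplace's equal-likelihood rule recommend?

CropH

Row averages: CropB=382.5, CropG=242.5, CropA=325, CropC=690, CropD=387.5, CropH=720
Highest average = 720 → CropH.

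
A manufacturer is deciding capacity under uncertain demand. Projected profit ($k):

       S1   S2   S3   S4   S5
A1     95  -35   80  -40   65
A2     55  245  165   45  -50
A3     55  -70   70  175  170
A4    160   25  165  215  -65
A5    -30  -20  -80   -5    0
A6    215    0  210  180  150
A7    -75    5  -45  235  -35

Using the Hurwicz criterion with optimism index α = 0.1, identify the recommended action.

A6

A1: 0.1·95 + 0.9·(-40) = -26.5
A2: 0.1·245 + 0.9·(-50) = -20.5
A3: 0.1·175 + 0.9·(-70) = -45.5
A4: 0.1·215 + 0.9·(-65) = -37
A5: 0.1·0 + 0.9·(-80) = -72
A6: 0.1·215 + 0.9·0 = 21.5
A7: 0.1·235 + 0.9·(-75) = -44
Highest Hurwicz score = 21.5 → A6.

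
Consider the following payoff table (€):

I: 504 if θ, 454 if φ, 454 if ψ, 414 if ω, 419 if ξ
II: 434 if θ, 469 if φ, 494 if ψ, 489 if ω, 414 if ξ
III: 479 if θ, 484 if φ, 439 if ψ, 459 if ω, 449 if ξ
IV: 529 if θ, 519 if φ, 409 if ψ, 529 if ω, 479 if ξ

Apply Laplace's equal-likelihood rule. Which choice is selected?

IV

Row averages: I=449, II=460, III=462, IV=493
Highest average = 493 → IV.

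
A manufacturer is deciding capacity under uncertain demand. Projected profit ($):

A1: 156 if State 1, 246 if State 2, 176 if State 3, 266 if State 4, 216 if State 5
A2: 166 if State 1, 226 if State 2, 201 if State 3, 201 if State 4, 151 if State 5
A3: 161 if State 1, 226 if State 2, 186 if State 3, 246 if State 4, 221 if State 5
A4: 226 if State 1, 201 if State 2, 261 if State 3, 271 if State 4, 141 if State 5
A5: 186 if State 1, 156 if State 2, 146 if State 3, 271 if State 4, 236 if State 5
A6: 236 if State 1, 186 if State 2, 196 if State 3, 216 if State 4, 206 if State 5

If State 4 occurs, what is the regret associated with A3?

25

Best payoff under State 4 is 271.
Regret = 271 − 246 = 25.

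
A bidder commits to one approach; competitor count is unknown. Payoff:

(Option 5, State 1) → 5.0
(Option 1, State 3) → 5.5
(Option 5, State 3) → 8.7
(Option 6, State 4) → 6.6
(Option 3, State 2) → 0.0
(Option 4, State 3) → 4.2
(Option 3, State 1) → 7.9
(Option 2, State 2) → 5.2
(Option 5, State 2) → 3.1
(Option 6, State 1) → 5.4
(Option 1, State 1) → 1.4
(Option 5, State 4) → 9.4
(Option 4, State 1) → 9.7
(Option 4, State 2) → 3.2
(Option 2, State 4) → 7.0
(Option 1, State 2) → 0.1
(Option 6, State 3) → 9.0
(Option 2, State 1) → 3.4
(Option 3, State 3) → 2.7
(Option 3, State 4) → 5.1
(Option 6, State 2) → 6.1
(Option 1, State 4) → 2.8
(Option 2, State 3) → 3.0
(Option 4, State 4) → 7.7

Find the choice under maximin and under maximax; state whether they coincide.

Row minima: Option 1=0.1, Option 2=3.0, Option 3=0.0, Option 4=3.2, Option 5=3.1, Option 6=5.4
Best worst-case = 5.4 → Option 6.
Row maxima: Option 1=5.5, Option 2=7.0, Option 3=7.9, Option 4=9.7, Option 5=9.4, Option 6=9.0
Best best-case = 9.7 → Option 4.

maximin → Option 6; maximax → Option 4 (disagree)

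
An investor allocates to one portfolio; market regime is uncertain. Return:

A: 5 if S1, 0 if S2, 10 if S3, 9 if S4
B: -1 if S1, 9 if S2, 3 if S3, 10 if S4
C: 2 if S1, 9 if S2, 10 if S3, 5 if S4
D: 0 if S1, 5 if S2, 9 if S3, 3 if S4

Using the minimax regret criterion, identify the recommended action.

Column bests: S1=5, S2=9, S3=10, S4=10.
A regrets: 0, 9, 0, 1 → max 9
B regrets: 6, 0, 7, 0 → max 7
C regrets: 3, 0, 0, 5 → max 5
D regrets: 5, 4, 1, 7 → max 7
Smallest max regret = 5 → C.

C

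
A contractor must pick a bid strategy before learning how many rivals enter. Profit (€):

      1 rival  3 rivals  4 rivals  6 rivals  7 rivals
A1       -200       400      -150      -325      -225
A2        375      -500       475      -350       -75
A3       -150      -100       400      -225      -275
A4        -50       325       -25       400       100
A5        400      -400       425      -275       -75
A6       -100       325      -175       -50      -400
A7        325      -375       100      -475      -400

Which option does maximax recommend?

A2

Row maxima: A1=400, A2=475, A3=400, A4=400, A5=425, A6=325, A7=325
Best best-case = 475 → A2.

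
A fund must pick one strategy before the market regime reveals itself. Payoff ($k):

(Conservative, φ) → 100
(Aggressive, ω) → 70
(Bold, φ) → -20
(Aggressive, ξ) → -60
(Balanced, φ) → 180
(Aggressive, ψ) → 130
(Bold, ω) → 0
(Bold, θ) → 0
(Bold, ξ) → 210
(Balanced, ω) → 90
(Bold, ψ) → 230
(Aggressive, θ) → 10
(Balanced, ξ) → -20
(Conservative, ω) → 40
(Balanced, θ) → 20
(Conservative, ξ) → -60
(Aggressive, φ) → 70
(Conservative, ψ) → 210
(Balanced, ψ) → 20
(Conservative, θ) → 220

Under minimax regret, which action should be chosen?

Column bests: θ=220, φ=180, ψ=230, ω=90, ξ=210.
Conservative regrets: 0, 80, 20, 50, 270 → max 270
Balanced regrets: 200, 0, 210, 0, 230 → max 230
Aggressive regrets: 210, 110, 100, 20, 270 → max 270
Bold regrets: 220, 200, 0, 90, 0 → max 220
Smallest max regret = 220 → Bold.

Bold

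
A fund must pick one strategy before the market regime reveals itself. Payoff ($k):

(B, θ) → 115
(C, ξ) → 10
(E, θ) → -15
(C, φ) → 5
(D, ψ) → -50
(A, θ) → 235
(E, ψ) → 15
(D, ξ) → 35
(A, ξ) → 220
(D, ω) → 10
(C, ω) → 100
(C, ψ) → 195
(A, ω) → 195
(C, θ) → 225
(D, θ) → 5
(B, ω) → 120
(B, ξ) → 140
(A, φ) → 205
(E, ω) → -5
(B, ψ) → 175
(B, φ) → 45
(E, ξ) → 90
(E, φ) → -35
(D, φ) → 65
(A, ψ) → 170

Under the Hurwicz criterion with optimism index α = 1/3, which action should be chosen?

A

A: 1/3·235 + 2/3·170 = 575/3
B: 1/3·175 + 2/3·45 = 265/3
C: 1/3·225 + 2/3·5 = 235/3
D: 1/3·65 + 2/3·(-50) = -35/3
E: 1/3·90 + 2/3·(-35) = 20/3
Highest Hurwicz score = 575/3 → A.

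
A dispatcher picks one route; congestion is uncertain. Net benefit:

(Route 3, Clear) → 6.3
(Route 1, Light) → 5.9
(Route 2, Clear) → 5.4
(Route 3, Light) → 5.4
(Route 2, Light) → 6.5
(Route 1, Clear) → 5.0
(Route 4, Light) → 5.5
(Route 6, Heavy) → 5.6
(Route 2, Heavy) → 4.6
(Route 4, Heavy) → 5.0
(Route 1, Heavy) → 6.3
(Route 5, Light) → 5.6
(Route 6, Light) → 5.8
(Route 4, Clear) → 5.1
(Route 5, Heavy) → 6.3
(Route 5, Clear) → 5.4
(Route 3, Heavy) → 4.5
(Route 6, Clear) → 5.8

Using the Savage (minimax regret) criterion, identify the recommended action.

Route 6

Column bests: Clear=6.3, Light=6.5, Heavy=6.3.
Route 1 regrets: 1.3, 0.6, 0.0 → max 1.3
Route 2 regrets: 0.9, 0.0, 1.7 → max 1.7
Route 3 regrets: 0.0, 1.1, 1.8 → max 1.8
Route 4 regrets: 1.2, 1.0, 1.3 → max 1.3
Route 5 regrets: 0.9, 0.9, 0.0 → max 0.9
Route 6 regrets: 0.5, 0.7, 0.7 → max 0.7
Smallest max regret = 0.7 → Route 6.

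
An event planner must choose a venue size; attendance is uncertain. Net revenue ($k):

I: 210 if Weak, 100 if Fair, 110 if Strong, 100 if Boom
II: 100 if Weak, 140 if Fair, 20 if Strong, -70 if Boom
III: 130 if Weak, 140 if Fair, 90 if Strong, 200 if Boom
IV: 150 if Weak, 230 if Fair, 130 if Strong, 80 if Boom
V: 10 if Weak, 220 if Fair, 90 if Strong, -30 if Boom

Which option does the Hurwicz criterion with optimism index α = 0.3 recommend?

I

I: 0.3·210 + 0.7·100 = 133
II: 0.3·140 + 0.7·(-70) = -7
III: 0.3·200 + 0.7·90 = 123
IV: 0.3·230 + 0.7·80 = 125
V: 0.3·220 + 0.7·(-30) = 45
Highest Hurwicz score = 133 → I.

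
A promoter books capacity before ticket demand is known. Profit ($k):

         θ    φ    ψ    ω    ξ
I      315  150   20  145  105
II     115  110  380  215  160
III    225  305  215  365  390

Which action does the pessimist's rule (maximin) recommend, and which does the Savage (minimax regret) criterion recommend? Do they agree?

Row minima: I=20, II=110, III=215
Best worst-case = 215 → III.
Column bests: θ=315, φ=305, ψ=380, ω=365, ξ=390.
I regrets: 0, 155, 360, 220, 285 → max 360
II regrets: 200, 195, 0, 150, 230 → max 230
III regrets: 90, 0, 165, 0, 0 → max 165
Smallest max regret = 165 → III.

maximin → III; minimax regret → III (agree)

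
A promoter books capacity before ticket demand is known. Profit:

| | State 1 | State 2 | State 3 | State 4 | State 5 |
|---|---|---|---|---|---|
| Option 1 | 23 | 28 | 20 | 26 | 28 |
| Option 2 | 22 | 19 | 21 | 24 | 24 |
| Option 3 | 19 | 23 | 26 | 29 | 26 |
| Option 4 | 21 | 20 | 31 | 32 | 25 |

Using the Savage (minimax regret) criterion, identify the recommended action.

Column bests: State 1=23, State 2=28, State 3=31, State 4=32, State 5=28.
Option 1 regrets: 0, 0, 11, 6, 0 → max 11
Option 2 regrets: 1, 9, 10, 8, 4 → max 10
Option 3 regrets: 4, 5, 5, 3, 2 → max 5
Option 4 regrets: 2, 8, 0, 0, 3 → max 8
Smallest max regret = 5 → Option 3.

Option 3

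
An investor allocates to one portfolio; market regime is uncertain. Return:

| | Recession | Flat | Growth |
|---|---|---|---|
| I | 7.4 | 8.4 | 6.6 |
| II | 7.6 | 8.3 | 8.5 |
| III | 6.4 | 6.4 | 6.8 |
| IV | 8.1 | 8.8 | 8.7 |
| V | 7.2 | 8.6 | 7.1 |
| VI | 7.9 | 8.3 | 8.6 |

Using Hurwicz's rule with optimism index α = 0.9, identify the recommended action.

I: 0.9·8.4 + 0.1·6.6 = 8.22
II: 0.9·8.5 + 0.1·7.6 = 8.41
III: 0.9·6.8 + 0.1·6.4 = 6.76
IV: 0.9·8.8 + 0.1·8.1 = 8.73
V: 0.9·8.6 + 0.1·7.1 = 8.45
VI: 0.9·8.6 + 0.1·7.9 = 8.53
Highest Hurwicz score = 8.73 → IV.

IV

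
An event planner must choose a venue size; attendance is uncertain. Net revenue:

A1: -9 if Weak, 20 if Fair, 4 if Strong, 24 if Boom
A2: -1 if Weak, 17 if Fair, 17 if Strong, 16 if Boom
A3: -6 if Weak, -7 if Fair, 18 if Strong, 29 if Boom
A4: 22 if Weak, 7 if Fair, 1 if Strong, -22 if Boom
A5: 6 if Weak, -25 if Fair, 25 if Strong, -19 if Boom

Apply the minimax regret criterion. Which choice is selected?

A2

Column bests: Weak=22, Fair=20, Strong=25, Boom=29.
A1 regrets: 31, 0, 21, 5 → max 31
A2 regrets: 23, 3, 8, 13 → max 23
A3 regrets: 28, 27, 7, 0 → max 28
A4 regrets: 0, 13, 24, 51 → max 51
A5 regrets: 16, 45, 0, 48 → max 48
Smallest max regret = 23 → A2.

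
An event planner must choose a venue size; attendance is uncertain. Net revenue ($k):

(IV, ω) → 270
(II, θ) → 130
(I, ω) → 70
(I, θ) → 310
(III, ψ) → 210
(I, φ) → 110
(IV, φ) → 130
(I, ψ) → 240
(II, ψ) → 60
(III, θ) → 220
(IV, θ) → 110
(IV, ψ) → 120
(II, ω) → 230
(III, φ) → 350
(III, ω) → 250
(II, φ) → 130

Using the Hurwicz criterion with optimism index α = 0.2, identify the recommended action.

I: 0.2·310 + 0.8·70 = 118
II: 0.2·230 + 0.8·60 = 94
III: 0.2·350 + 0.8·210 = 238
IV: 0.2·270 + 0.8·110 = 142
Highest Hurwicz score = 238 → III.

III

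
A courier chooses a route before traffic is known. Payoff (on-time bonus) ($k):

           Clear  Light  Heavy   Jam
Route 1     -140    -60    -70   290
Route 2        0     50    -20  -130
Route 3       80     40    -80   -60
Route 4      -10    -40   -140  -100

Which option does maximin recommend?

Route 3

Row minima: Route 1=-140, Route 2=-130, Route 3=-80, Route 4=-140
Best worst-case = -80 → Route 3.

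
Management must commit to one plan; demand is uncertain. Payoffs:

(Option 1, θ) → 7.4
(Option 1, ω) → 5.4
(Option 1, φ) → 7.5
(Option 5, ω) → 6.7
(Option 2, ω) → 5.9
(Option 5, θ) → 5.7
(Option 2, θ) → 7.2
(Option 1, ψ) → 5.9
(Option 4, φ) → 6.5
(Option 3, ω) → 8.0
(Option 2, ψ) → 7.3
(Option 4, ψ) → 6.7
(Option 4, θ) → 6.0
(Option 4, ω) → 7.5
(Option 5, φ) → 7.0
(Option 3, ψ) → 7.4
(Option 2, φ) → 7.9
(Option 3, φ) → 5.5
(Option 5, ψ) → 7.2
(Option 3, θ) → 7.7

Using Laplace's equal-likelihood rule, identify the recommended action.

Row averages: Option 1=6.55, Option 2=7.075, Option 3=7.15, Option 4=6.675, Option 5=6.65
Highest average = 7.15 → Option 3.

Option 3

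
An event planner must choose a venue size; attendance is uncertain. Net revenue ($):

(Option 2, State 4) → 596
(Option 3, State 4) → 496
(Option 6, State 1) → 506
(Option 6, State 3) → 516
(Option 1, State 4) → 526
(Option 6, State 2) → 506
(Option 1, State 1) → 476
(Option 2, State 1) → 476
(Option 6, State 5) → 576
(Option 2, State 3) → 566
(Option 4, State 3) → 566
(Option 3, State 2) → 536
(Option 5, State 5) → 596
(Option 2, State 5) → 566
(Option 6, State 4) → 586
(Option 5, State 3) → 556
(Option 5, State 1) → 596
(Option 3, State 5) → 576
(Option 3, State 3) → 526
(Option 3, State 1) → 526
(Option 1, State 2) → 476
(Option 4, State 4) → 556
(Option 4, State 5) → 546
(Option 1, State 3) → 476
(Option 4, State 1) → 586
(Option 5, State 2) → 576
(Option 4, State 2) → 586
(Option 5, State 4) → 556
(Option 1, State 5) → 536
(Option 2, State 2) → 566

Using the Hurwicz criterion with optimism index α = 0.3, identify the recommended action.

Option 5

Option 1: 0.3·536 + 0.7·476 = 494
Option 2: 0.3·596 + 0.7·476 = 512
Option 3: 0.3·576 + 0.7·496 = 520
Option 4: 0.3·586 + 0.7·546 = 558
Option 5: 0.3·596 + 0.7·556 = 568
Option 6: 0.3·586 + 0.7·506 = 530
Highest Hurwicz score = 568 → Option 5.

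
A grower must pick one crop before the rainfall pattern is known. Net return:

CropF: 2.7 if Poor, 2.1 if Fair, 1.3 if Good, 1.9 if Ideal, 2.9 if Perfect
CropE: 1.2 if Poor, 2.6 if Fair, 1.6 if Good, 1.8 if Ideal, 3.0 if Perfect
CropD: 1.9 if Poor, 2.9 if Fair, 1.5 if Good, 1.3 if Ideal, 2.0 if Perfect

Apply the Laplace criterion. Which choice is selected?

CropF

Row averages: CropF=2.18, CropE=2.04, CropD=1.92
Highest average = 2.18 → CropF.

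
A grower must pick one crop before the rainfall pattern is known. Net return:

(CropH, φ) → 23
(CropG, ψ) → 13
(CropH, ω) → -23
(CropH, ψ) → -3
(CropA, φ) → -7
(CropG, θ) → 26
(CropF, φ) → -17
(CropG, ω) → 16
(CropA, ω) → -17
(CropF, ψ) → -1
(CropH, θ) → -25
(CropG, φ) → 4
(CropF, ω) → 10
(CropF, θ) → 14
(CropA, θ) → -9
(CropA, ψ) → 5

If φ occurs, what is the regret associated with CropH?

0

Best payoff under φ is 23.
Regret = 23 − 23 = 0.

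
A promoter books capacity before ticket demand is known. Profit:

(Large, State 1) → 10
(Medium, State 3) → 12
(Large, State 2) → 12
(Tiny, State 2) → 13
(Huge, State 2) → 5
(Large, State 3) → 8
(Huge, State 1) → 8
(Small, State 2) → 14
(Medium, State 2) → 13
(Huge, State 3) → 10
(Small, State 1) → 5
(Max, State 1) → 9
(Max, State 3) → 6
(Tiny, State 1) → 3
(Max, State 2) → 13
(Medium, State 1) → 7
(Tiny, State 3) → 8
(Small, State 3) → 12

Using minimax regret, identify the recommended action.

Column bests: State 1=10, State 2=14, State 3=12.
Tiny regrets: 7, 1, 4 → max 7
Small regrets: 5, 0, 0 → max 5
Medium regrets: 3, 1, 0 → max 3
Large regrets: 0, 2, 4 → max 4
Huge regrets: 2, 9, 2 → max 9
Max regrets: 1, 1, 6 → max 6
Smallest max regret = 3 → Medium.

Medium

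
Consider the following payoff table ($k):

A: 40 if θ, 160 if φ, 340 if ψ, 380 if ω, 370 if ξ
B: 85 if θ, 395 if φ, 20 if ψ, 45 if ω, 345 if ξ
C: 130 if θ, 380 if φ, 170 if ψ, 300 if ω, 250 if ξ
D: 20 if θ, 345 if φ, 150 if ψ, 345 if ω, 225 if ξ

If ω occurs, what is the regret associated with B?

335

Best payoff under ω is 380.
Regret = 380 − 45 = 335.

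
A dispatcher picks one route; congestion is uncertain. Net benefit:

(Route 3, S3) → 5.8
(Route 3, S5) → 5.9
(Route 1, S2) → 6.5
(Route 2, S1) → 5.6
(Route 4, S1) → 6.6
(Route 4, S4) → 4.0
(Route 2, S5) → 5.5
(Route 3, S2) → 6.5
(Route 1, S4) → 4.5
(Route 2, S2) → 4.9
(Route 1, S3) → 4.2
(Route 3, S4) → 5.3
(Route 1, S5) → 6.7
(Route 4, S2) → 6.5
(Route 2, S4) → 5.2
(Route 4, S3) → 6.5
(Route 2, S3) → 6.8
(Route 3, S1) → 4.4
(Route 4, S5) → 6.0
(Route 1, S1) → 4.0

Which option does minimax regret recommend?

Column bests: S1=6.6, S2=6.5, S3=6.8, S4=5.3, S5=6.7.
Route 1 regrets: 2.6, 0.0, 2.6, 0.8, 0.0 → max 2.6
Route 2 regrets: 1.0, 1.6, 0.0, 0.1, 1.2 → max 1.6
Route 3 regrets: 2.2, 0.0, 1.0, 0.0, 0.8 → max 2.2
Route 4 regrets: 0.0, 0.0, 0.3, 1.3, 0.7 → max 1.3
Smallest max regret = 1.3 → Route 4.

Route 4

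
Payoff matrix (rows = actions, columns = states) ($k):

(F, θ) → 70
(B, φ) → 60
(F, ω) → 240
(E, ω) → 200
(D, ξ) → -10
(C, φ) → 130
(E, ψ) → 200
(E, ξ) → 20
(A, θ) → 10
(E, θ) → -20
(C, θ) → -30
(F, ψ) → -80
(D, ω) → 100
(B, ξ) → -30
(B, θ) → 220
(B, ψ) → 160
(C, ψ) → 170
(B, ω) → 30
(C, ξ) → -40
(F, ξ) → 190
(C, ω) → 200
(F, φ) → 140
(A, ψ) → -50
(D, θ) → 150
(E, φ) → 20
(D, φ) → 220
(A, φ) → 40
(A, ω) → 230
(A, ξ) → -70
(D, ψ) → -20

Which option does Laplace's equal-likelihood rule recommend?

F

Row averages: A=32, B=88, C=86, D=88, E=84, F=112
Highest average = 112 → F.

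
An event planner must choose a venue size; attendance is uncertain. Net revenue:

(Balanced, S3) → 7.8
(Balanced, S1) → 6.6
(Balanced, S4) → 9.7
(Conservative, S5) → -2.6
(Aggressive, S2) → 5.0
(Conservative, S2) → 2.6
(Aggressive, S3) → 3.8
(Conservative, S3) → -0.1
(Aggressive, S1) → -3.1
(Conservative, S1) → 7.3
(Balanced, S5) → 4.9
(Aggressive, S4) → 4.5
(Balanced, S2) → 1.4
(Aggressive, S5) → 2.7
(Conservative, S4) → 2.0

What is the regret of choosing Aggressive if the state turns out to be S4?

Best payoff under S4 is 9.7.
Regret = 9.7 − 4.5 = 5.2.

5.2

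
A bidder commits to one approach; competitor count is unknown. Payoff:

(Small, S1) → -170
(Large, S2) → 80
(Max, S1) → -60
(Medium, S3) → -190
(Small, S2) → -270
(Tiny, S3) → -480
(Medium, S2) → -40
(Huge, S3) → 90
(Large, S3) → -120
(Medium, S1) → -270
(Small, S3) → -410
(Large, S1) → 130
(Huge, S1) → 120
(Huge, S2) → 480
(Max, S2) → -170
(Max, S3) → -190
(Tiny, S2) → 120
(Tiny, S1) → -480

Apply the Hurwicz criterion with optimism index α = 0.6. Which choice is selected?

Huge

Tiny: 0.6·120 + 0.4·(-480) = -120
Small: 0.6·(-170) + 0.4·(-410) = -266
Medium: 0.6·(-40) + 0.4·(-270) = -132
Large: 0.6·130 + 0.4·(-120) = 30
Huge: 0.6·480 + 0.4·90 = 324
Max: 0.6·(-60) + 0.4·(-190) = -112
Highest Hurwicz score = 324 → Huge.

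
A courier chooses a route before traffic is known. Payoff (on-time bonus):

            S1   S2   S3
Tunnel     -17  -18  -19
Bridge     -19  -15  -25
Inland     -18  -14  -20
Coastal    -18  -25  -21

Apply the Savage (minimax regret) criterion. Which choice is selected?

Column bests: S1=-17, S2=-14, S3=-19.
Tunnel regrets: 0, 4, 0 → max 4
Bridge regrets: 2, 1, 6 → max 6
Inland regrets: 1, 0, 1 → max 1
Coastal regrets: 1, 11, 2 → max 11
Smallest max regret = 1 → Inland.

Inland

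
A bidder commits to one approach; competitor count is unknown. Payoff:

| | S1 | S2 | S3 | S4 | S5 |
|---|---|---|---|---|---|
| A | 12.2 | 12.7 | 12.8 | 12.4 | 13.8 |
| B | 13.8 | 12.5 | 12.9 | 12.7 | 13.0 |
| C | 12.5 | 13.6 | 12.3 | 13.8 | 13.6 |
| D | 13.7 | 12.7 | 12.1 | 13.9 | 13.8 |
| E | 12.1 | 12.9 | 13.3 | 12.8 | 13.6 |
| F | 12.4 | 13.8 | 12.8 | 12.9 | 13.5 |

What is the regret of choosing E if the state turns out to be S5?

Best payoff under S5 is 13.8.
Regret = 13.8 − 13.6 = 0.2.

0.2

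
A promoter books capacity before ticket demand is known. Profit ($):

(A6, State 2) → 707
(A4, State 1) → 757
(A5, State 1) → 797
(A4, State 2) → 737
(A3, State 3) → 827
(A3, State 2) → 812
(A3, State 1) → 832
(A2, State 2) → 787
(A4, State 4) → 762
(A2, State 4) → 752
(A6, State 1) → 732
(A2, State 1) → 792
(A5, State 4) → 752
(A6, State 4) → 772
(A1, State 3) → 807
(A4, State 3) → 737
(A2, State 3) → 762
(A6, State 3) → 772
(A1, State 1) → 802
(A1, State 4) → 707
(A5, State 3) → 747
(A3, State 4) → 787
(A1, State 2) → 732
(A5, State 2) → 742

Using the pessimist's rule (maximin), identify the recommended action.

A3

Row minima: A1=707, A2=752, A3=787, A4=737, A5=742, A6=707
Best worst-case = 787 → A3.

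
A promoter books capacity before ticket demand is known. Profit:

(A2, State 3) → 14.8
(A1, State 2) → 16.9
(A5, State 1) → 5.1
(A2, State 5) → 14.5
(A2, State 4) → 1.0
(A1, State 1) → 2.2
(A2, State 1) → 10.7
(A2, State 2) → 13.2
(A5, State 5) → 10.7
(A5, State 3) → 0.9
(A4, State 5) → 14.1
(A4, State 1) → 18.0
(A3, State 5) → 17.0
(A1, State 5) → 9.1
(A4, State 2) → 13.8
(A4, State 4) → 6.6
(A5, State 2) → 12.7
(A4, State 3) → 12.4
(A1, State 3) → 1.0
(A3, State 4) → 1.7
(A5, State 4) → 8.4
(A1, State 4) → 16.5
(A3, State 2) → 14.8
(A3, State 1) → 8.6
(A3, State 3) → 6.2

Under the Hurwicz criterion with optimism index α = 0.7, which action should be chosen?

A1: 0.7·16.9 + 0.3·1.0 = 12.13
A2: 0.7·14.8 + 0.3·1.0 = 10.66
A3: 0.7·17.0 + 0.3·1.7 = 12.41
A4: 0.7·18.0 + 0.3·6.6 = 14.58
A5: 0.7·12.7 + 0.3·0.9 = 9.16
Highest Hurwicz score = 14.58 → A4.

A4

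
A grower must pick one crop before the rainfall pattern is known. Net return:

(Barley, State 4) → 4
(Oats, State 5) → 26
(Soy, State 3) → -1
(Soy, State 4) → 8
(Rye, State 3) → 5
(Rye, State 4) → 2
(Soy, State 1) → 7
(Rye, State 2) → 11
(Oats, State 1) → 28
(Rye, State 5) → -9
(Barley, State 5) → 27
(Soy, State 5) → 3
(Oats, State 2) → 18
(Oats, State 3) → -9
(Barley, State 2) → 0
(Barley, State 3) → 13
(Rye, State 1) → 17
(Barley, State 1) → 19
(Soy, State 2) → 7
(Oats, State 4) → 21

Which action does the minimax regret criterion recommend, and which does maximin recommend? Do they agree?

Column bests: State 1=28, State 2=18, State 3=13, State 4=21, State 5=27.
Soy regrets: 21, 11, 14, 13, 24 → max 24
Barley regrets: 9, 18, 0, 17, 0 → max 18
Oats regrets: 0, 0, 22, 0, 1 → max 22
Rye regrets: 11, 7, 8, 19, 36 → max 36
Smallest max regret = 18 → Barley.
Row minima: Soy=-1, Barley=0, Oats=-9, Rye=-9
Best worst-case = 0 → Barley.

minimax regret → Barley; maximin → Barley (agree)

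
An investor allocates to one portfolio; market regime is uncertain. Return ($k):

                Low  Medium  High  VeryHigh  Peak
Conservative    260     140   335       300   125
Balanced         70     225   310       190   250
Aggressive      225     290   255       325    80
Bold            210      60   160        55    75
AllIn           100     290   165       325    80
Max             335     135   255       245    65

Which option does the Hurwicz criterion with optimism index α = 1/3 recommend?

Conservative: 1/3·335 + 2/3·125 = 195
Balanced: 1/3·310 + 2/3·70 = 150
Aggressive: 1/3·325 + 2/3·80 = 485/3
Bold: 1/3·210 + 2/3·55 = 320/3
AllIn: 1/3·325 + 2/3·80 = 485/3
Max: 1/3·335 + 2/3·65 = 155
Highest Hurwicz score = 195 → Conservative.

Conservative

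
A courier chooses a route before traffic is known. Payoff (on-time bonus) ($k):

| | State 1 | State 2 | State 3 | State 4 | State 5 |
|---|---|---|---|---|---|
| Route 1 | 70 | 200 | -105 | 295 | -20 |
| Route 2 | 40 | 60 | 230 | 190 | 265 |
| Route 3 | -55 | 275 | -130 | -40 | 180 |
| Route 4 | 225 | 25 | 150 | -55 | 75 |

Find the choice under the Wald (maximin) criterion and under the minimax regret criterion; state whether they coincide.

Row minima: Route 1=-105, Route 2=40, Route 3=-130, Route 4=-55
Best worst-case = 40 → Route 2.
Column bests: State 1=225, State 2=275, State 3=230, State 4=295, State 5=265.
Route 1 regrets: 155, 75, 335, 0, 285 → max 335
Route 2 regrets: 185, 215, 0, 105, 0 → max 215
Route 3 regrets: 280, 0, 360, 335, 85 → max 360
Route 4 regrets: 0, 250, 80, 350, 190 → max 350
Smallest max regret = 215 → Route 2.

maximin → Route 2; minimax regret → Route 2 (agree)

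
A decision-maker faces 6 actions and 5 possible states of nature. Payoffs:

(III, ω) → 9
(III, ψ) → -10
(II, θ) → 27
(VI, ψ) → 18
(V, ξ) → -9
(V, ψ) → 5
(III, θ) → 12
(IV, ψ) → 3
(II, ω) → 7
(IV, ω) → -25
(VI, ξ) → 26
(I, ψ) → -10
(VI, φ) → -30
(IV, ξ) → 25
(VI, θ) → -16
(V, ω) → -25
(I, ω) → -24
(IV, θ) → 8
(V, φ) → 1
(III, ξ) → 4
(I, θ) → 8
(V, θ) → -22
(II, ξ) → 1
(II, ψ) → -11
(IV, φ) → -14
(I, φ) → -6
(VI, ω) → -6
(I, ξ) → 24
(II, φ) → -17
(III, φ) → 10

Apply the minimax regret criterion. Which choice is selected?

III

Column bests: θ=27, φ=10, ψ=18, ω=9, ξ=26.
I regrets: 19, 16, 28, 33, 2 → max 33
II regrets: 0, 27, 29, 2, 25 → max 29
III regrets: 15, 0, 28, 0, 22 → max 28
IV regrets: 19, 24, 15, 34, 1 → max 34
V regrets: 49, 9, 13, 34, 35 → max 49
VI regrets: 43, 40, 0, 15, 0 → max 43
Smallest max regret = 28 → III.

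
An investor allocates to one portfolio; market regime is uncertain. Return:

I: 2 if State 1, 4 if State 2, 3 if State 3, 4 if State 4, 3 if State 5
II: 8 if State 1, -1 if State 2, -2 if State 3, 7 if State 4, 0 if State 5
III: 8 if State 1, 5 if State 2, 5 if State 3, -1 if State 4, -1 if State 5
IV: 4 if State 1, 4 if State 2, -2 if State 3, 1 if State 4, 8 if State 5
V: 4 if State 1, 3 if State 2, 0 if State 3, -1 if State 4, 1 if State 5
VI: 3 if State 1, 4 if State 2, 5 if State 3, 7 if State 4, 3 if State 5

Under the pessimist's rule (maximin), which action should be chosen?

VI

Row minima: I=2, II=-2, III=-1, IV=-2, V=-1, VI=3
Best worst-case = 3 → VI.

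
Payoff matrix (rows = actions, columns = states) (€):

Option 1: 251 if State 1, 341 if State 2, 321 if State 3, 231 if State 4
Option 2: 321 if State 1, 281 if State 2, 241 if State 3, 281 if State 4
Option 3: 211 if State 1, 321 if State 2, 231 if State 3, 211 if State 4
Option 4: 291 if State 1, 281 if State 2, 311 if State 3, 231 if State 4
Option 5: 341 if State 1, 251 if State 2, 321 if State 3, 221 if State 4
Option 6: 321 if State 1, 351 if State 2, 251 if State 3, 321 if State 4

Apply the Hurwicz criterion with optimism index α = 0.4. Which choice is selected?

Option 1: 0.4·341 + 0.6·231 = 275
Option 2: 0.4·321 + 0.6·241 = 273
Option 3: 0.4·321 + 0.6·211 = 255
Option 4: 0.4·311 + 0.6·231 = 263
Option 5: 0.4·341 + 0.6·221 = 269
Option 6: 0.4·351 + 0.6·251 = 291
Highest Hurwicz score = 291 → Option 6.

Option 6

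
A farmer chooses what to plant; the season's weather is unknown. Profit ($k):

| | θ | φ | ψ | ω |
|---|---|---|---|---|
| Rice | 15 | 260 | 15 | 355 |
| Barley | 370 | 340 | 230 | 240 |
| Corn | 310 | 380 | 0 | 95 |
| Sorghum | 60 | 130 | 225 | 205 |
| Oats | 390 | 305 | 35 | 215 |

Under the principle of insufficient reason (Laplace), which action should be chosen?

Barley

Row averages: Rice=161.25, Barley=295, Corn=196.25, Sorghum=155, Oats=236.25
Highest average = 295 → Barley.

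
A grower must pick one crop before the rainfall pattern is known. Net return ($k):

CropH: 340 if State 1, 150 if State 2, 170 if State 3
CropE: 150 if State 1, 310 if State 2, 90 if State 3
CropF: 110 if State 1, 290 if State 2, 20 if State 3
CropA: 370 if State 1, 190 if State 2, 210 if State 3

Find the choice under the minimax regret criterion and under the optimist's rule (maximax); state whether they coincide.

minimax regret → CropA; maximax → CropA (agree)

Column bests: State 1=370, State 2=310, State 3=210.
CropH regrets: 30, 160, 40 → max 160
CropE regrets: 220, 0, 120 → max 220
CropF regrets: 260, 20, 190 → max 260
CropA regrets: 0, 120, 0 → max 120
Smallest max regret = 120 → CropA.
Row maxima: CropH=340, CropE=310, CropF=290, CropA=370
Best best-case = 370 → CropA.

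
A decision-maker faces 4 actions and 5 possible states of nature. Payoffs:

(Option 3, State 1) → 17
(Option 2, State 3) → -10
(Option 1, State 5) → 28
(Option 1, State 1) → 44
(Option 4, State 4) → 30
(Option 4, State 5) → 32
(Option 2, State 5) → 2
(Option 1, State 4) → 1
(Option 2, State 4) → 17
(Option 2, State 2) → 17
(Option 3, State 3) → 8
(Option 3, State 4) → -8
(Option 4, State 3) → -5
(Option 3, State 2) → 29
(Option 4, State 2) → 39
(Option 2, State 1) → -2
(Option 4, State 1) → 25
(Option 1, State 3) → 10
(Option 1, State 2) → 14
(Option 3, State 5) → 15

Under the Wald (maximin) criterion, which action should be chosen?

Option 1

Row minima: Option 1=1, Option 2=-10, Option 3=-8, Option 4=-5
Best worst-case = 1 → Option 1.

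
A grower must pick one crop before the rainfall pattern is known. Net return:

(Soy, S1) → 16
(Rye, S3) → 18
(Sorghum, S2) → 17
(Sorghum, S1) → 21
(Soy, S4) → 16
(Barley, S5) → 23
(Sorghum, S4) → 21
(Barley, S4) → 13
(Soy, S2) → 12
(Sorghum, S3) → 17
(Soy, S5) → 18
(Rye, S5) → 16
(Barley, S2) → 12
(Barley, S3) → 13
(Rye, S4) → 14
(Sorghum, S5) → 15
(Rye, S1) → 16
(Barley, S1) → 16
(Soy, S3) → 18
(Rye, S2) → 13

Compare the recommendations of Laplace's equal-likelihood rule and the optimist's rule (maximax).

laplace → Sorghum; maximax → Barley (disagree)

Row averages: Sorghum=18.2, Rye=15.4, Soy=16, Barley=15.4
Highest average = 18.2 → Sorghum.
Row maxima: Sorghum=21, Rye=18, Soy=18, Barley=23
Best best-case = 23 → Barley.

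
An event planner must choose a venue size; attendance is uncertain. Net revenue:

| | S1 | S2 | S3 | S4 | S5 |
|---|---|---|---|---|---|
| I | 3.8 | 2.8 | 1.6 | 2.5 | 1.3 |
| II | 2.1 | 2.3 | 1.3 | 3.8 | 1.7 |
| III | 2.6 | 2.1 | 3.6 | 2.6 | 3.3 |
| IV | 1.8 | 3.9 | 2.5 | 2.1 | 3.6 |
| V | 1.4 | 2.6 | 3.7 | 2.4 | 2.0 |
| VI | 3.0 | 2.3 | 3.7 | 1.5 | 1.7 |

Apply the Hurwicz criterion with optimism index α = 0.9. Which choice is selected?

IV

I: 0.9·3.8 + 0.1·1.3 = 3.55
II: 0.9·3.8 + 0.1·1.3 = 3.55
III: 0.9·3.6 + 0.1·2.1 = 3.45
IV: 0.9·3.9 + 0.1·1.8 = 3.69
V: 0.9·3.7 + 0.1·1.4 = 3.47
VI: 0.9·3.7 + 0.1·1.5 = 3.48
Highest Hurwicz score = 3.69 → IV.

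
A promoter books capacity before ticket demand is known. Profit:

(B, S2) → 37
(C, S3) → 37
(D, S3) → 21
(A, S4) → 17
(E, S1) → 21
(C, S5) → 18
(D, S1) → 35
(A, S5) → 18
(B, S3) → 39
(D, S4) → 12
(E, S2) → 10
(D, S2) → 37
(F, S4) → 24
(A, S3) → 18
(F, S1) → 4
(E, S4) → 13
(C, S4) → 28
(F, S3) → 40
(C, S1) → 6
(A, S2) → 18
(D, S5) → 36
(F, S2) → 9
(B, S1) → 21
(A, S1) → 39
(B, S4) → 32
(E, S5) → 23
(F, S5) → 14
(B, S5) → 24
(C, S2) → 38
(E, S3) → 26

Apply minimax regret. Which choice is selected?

Column bests: S1=39, S2=38, S3=40, S4=32, S5=36.
A regrets: 0, 20, 22, 15, 18 → max 22
B regrets: 18, 1, 1, 0, 12 → max 18
C regrets: 33, 0, 3, 4, 18 → max 33
D regrets: 4, 1, 19, 20, 0 → max 20
E regrets: 18, 28, 14, 19, 13 → max 28
F regrets: 35, 29, 0, 8, 22 → max 35
Smallest max regret = 18 → B.

B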